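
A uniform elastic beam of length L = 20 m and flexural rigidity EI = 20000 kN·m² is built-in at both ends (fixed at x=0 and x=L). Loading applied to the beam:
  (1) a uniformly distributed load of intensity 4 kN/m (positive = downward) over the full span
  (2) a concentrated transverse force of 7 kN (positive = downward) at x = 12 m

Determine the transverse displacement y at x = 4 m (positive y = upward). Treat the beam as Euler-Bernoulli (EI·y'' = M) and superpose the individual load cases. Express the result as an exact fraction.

y(4) = -2984/78125 m

Load 1 — uniform load w=4 kN/m over full span:
  y_1 = -wx²(L-x)²/(24EI) = -4·4²·(20-4)²/(24·20000) = -64/1875 m
Load 2 — point force P=7 kN at a=12 m (b=L-a=8):
  y_2 = -Pb²x²(3aL-(3a+b)x)/(6L³EI)  [x≤a] = -7·8²·4²·(3·12·20-(3·12+8)·4)/(6·20³·20000) = -952/234375 m
Superposition: y = Σ y_i = -2984/78125 m ≈ -0.038195 m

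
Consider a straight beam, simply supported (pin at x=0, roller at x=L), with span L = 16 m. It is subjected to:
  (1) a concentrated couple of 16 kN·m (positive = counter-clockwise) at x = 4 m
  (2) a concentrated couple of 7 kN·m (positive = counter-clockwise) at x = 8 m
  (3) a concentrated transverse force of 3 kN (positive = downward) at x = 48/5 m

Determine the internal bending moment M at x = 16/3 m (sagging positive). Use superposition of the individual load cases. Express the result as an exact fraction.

Load 1 — applied couple M₀=16 kN·m at a=4 m (b=L-a=12):
  M_1 = M₀x/L - M₀  [x>a] = 16·(16/3)/16 - 16 = -32/3 kN·m
Load 2 — applied couple M₀=7 kN·m at a=8 m (b=L-a=8):
  M_2 = M₀x/L  [x≤a] = 7·(16/3)/16 = 7/3 kN·m
Load 3 — point force P=3 kN at a=48/5 m (b=L-a=32/5):
  M_3 = Pbx/L  [x≤a] = 3·(32/5)·(16/3)/16 = 32/5 kN·m
Superposition: M = Σ M_i = -29/15 kN·m ≈ -1.933333 kN·m

M(16/3) = -29/15 kN·m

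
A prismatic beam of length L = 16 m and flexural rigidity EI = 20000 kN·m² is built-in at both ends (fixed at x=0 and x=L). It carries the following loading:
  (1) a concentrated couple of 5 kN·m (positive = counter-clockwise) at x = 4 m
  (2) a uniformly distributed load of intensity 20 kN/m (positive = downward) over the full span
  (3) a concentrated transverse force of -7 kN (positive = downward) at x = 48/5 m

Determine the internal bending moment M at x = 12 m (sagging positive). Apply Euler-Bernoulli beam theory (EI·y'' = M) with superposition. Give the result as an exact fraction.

M(12) = 617683/12000 kN·m

Load 1 — applied couple M₀=5 kN·m at a=4 m (b=L-a=12):
  M_1 = R_Ax - M_A - M₀  [x>a] with R_A=45/128, M_A=-15/16 = (45/128)·12 - (-15/16) - 5 = 5/32 kN·m
Load 2 — uniform load w=20 kN/m over full span:
  M_2 = wLx/2 - wL²/12 - wx²/2 = 20·16·12/2 - 20·16²/12 - 20·12²/2 = 160/3 kN·m
Load 3 — point force P=-7 kN at a=48/5 m (b=L-a=32/5):
  M_3 = Pa²(a+3b)(L-x)/L³ - Pa²b/L²  [x>a] = (-7)·(48/5)²·((48/5)+3·(32/5))·(16-12)/16³ - (-7)·(48/5)²·(32/5)/16² = -252/125 kN·m
Superposition: M = Σ M_i = 617683/12000 kN·m ≈ 51.473583 kN·m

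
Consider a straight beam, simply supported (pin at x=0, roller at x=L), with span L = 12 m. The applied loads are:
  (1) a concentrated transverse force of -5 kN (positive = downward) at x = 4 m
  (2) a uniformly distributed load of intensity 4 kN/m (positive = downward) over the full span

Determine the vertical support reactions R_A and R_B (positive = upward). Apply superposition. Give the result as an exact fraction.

R_A = 62/3 kN, R_B = 67/3 kN

Load 1 — point force P=-5 kN at a=4 m (b=L-a=8):
  R_A = Pb/L = (-5)·8/12 = -10/3 kN
  R_B = Pa/L = (-5)·4/12 = -5/3 kN
Load 2 — uniform load w=4 kN/m over full span:
  R_A = wL/2 = 4·12/2 = 24 kN
  R_B = wL/2 = 4·12/2 = 24 kN
Superposition: R_A = 62/3 kN, R_B = 67/3 kN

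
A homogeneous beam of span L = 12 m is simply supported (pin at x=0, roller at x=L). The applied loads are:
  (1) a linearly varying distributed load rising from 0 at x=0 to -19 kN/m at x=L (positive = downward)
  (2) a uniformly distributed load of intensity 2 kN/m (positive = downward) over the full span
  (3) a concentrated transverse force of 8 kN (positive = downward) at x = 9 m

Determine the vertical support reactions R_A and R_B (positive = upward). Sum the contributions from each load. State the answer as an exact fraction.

R_A = -24 kN, R_B = -58 kN

Load 1 — triangular load w₀=-19 kN/m (0→w₀ over full span):
  R_A = w₀L/6 = (-19)·12/6 = -38 kN
  R_B = w₀L/3 = (-19)·12/3 = -76 kN
Load 2 — uniform load w=2 kN/m over full span:
  R_A = wL/2 = 2·12/2 = 12 kN
  R_B = wL/2 = 2·12/2 = 12 kN
Load 3 — point force P=8 kN at a=9 m (b=L-a=3):
  R_A = Pb/L = 8·3/12 = 2 kN
  R_B = Pa/L = 8·9/12 = 6 kN
Superposition: R_A = -24 kN, R_B = -58 kN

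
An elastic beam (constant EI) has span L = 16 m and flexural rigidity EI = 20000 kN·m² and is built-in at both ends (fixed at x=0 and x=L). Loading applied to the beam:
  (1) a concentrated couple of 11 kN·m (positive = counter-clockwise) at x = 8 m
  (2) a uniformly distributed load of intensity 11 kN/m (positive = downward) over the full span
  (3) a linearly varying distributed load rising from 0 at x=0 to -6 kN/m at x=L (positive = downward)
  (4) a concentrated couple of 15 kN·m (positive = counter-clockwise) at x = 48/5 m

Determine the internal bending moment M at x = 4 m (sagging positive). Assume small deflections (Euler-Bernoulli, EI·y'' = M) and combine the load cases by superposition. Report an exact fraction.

Load 1 — applied couple M₀=11 kN·m at a=8 m (b=L-a=8):
  M_1 = R_Ax - M_A  [x≤a] with R_A=33/32, M_A=11/4 = (33/32)·4 - (11/4) = 11/8 kN·m
Load 2 — uniform load w=11 kN/m over full span:
  M_2 = wLx/2 - wL²/12 - wx²/2 = 11·16·4/2 - 11·16²/12 - 11·4²/2 = 88/3 kN·m
Load 3 — triangular load w₀=-6 kN/m (0→w₀ over full span):
  M_3 = 3w₀Lx/20 - w₀L²/30 - w₀x³/(6L) = 3·(-6)·16·4/20 - (-6)·16²/30 - (-6)·4³/(6·16) = -12/5 kN·m
Load 4 — applied couple M₀=15 kN·m at a=48/5 m (b=L-a=32/5):
  M_4 = R_Ax - M_A  [x≤a] with R_A=27/20, M_A=24/5 = (27/20)·4 - (24/5) = 3/5 kN·m
Superposition: M = Σ M_i = 3469/120 kN·m ≈ 28.908333 kN·m

M(4) = 3469/120 kN·m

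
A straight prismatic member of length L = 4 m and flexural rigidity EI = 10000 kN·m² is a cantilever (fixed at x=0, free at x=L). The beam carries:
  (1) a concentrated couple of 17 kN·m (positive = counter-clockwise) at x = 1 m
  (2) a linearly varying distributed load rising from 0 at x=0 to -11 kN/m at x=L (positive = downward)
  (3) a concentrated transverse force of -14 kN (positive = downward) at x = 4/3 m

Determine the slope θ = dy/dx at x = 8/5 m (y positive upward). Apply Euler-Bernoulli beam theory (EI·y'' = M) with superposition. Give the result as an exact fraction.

Load 1 — applied couple M₀=17 kN·m at a=1 m (b=L-a=3):
  θ_1 = M₀a/EI  [x>a] = 17·1/10000 = 17/10000 rad
Load 2 — triangular load w₀=-11 kN/m (0→w₀ over full span):
  θ_2 = (w₀Lx²/4-w₀L²x/3-w₀x⁴/(24L))/EI = ((-11)·4·(8/5)²/4-(-11)·4²·(8/5)/3-(-11)·(8/5)⁴/(24·4))/10000 = 2596/390625 rad
Load 3 — point force P=-14 kN at a=4/3 m (b=L-a=8/3):
  θ_3 = -Pa²/(2EI)  [x>a] = -(-14)·(4/3)²/(2·10000) = 7/5625 rad
Superposition: θ = Σ θ_i = 539449/56250000 rad ≈ 0.009590 rad

θ(8/5) = 539449/56250000 rad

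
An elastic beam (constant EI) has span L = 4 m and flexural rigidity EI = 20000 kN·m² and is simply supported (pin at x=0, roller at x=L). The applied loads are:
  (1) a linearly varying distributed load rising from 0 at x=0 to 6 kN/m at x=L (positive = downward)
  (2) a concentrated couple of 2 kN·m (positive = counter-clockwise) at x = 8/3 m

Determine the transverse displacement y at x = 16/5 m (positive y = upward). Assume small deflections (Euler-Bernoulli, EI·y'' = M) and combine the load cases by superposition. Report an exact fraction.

y(16/5) = -29182/87890625 m

Load 1 — triangular load w₀=6 kN/m (0→w₀ over full span):
  y_1 = -w₀x(7L⁴-10L²x²+3x⁴)/(360LEI) = -6·(16/5)·(7·4⁴-10·4²·(16/5)²+3·(16/5)⁴)/(360·4·20000) = -3048/9765625 m
Load 2 — applied couple M₀=2 kN·m at a=8/3 m (b=L-a=4/3):
  y_2 = (M₀x³/(6L)-M₀(x-a)²/2+C₁x)/EI  [x>a] with C₁=M₀(3b²-L²)/(6L)=-8/9 = (2·(16/5)³/(6·4)-2·((16/5)-(8/3))²/2+(-8/9)·(16/5))/20000 = -14/703125 m
Superposition: y = Σ y_i = -29182/87890625 m ≈ -0.000332 m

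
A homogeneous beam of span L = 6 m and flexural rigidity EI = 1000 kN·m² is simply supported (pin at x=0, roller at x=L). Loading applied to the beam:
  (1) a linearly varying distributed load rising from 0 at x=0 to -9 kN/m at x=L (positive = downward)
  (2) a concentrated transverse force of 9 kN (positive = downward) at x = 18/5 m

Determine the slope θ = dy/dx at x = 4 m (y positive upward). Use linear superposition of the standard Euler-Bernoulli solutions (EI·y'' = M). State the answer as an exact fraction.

Load 1 — triangular load w₀=-9 kN/m (0→w₀ over full span):
  θ_1 = -w₀(7L⁴-30L²x²+15x⁴)/(360LEI) = -(-9)·(7·6⁴-30·6²·4²+15·4⁴)/(360·6·1000) = -91/5000 rad
Load 2 — point force P=9 kN at a=18/5 m (b=L-a=12/5):
  θ_2 = -Pa(2L²-6Lx+3x²+a²)/(6LEI)  [x>a] = -9·(18/5)·(2·6²-6·6·4+3·4²+(18/5)²)/(6·6·1000) = 621/62500 rad
Superposition: θ = Σ θ_i = -1033/125000 rad ≈ -0.008264 rad

θ(4) = -1033/125000 rad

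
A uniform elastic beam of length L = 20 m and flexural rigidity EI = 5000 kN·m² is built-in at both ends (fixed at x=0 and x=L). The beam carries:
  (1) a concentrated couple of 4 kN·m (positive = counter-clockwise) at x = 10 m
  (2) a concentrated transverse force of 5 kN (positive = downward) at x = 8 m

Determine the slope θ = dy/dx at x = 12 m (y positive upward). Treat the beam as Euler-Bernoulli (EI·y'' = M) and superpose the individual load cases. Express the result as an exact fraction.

Load 1 — applied couple M₀=4 kN·m at a=10 m (b=L-a=10):
  θ_1 = (R_Ax²/2 - M_Ax - M₀(x-a))/EI  [x>a] with R_A=3/10, M_A=1 = ((3/10)·12²/2 - 1·12 - 4·(12-10))/5000 = 1/3125 rad
Load 2 — point force P=5 kN at a=8 m (b=L-a=12):
  θ_2 = Pa²(L-x)(2bL-(3b+a)(L-x))/(2L³EI)  [x>a] = 5·8²·(20-12)·(2·12·20-(3·12+8)·(20-12))/(2·20³·5000) = 64/15625 rad
Superposition: θ = Σ θ_i = 69/15625 rad ≈ 0.004416 rad

θ(12) = 69/15625 rad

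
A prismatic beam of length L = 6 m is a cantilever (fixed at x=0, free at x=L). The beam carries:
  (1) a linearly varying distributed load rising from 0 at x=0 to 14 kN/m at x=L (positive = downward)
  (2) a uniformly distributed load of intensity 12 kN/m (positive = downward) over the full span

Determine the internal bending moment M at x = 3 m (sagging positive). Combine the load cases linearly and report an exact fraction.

M(3) = -213/2 kN·m

Load 1 — triangular load w₀=14 kN/m (0→w₀ over full span):
  M_1 = w₀Lx/2 - w₀L²/3 - w₀x³/(6L) = 14·6·3/2 - 14·6²/3 - 14·3³/(6·6) = -105/2 kN·m
Load 2 — uniform load w=12 kN/m over full span:
  M_2 = -w(L-x)²/2 = -12·(6-3)²/2 = -54 kN·m
Superposition: M = Σ M_i = -213/2 kN·m ≈ -106.500000 kN·m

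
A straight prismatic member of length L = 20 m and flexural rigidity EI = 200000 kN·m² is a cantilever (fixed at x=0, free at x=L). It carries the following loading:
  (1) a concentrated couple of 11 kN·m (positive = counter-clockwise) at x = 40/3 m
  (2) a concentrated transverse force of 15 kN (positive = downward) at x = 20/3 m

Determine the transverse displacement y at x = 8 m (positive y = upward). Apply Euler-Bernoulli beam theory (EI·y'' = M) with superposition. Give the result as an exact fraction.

y(8) = -664/84375 m

Load 1 — applied couple M₀=11 kN·m at a=40/3 m (b=L-a=20/3):
  y_1 = M₀x²/(2EI)  [x≤a] = 11·8²/(2·200000) = 11/6250 m
Load 2 — point force P=15 kN at a=20/3 m (b=L-a=40/3):
  y_2 = -Pa²(3x-a)/(6EI)  [x>a] = -15·(20/3)²·(3·8-(20/3))/(6·200000) = -13/1350 m
Superposition: y = Σ y_i = -664/84375 m ≈ -0.007870 m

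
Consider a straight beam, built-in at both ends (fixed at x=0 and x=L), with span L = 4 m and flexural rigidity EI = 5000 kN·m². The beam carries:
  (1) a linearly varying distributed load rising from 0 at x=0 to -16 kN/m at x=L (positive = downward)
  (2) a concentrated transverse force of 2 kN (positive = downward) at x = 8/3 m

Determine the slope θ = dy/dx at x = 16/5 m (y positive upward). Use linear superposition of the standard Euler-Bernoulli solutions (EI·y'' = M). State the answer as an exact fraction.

Load 1 — triangular load w₀=-16 kN/m (0→w₀ over full span):
  θ_1 = -w₀(2x(L-x)(L-2x)(x+2L)+x²(L-x)²)/(120LEI) = -(-16)·(2·(16/5)·(4-(16/5))·(4-2·(16/5))·((16/5)+2·4)+(16/5)²·(4-(16/5))²)/(120·4·5000) = -1024/1171875 rad
Load 2 — point force P=2 kN at a=8/3 m (b=L-a=4/3):
  θ_2 = Pa²(L-x)(2bL-(3b+a)(L-x))/(2L³EI)  [x>a] = 2·(8/3)²·(4-(16/5))·(2·(4/3)·4-(3·(4/3)+(8/3))·(4-(16/5)))/(2·4³·5000) = 8/84375 rad
Superposition: θ = Σ θ_i = -8216/10546875 rad ≈ -0.000779 rad

θ(16/5) = -8216/10546875 rad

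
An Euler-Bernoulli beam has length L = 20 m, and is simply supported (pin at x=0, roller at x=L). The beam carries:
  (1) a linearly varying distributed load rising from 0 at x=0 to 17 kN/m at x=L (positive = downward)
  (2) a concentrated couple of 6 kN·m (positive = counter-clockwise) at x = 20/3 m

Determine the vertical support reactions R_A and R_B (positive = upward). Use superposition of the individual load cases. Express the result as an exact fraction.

R_A = 1709/30 kN, R_B = 3391/30 kN

Load 1 — triangular load w₀=17 kN/m (0→w₀ over full span):
  R_A = w₀L/6 = 17·20/6 = 170/3 kN
  R_B = w₀L/3 = 17·20/3 = 340/3 kN
Load 2 — applied couple M₀=6 kN·m at a=20/3 m (b=L-a=40/3):
  R_A = M₀/L = 6/20 = 3/10 kN
  R_B = -M₀/L = -6/20 = -3/10 kN
Superposition: R_A = 1709/30 kN, R_B = 3391/30 kN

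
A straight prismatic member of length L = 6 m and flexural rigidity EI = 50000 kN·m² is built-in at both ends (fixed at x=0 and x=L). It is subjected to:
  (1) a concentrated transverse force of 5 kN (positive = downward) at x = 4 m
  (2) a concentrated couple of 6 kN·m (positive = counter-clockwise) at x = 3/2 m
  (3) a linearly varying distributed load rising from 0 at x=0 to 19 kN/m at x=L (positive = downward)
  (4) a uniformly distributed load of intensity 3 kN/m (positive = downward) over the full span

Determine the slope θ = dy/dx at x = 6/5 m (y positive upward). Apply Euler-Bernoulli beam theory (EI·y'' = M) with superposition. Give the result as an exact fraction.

Load 1 — point force P=5 kN at a=4 m (b=L-a=2):
  θ_1 = -Pb²x(2aL-(3a+b)x)/(2L³EI)  [x≤a] = -5·2²·(6/5)·(2·4·6-(3·4+2)·(6/5))/(2·6³·50000) = -13/375000 rad
Load 2 — applied couple M₀=6 kN·m at a=3/2 m (b=L-a=9/2):
  θ_2 = (R_Ax²/2 - M_Ax)/EI  [x≤a] with R_A=9/8, M_A=-9/8 = ((9/8)·(6/5)²/2 - (-9/8)·(6/5))/50000 = 27/625000 rad
Load 3 — triangular load w₀=19 kN/m (0→w₀ over full span):
  θ_3 = -w₀(2x(L-x)(L-2x)(x+2L)+x²(L-x)²)/(120LEI) = -19·(2·(6/5)·(6-(6/5))·(6-2·(6/5))·((6/5)+2·6)+(6/5)²·(6-(6/5))²)/(120·6·50000) = -1197/3906250 rad
Load 4 — uniform load w=3 kN/m over full span:
  θ_4 = -wx(L-x)(L-2x)/(12EI) = -3·(6/5)·(6-(6/5))·(6-2·(6/5))/(12·50000) = -81/781250 rad
Superposition: θ = Σ θ_i = -2353/5859375 rad ≈ -0.000402 rad

θ(6/5) = -2353/5859375 rad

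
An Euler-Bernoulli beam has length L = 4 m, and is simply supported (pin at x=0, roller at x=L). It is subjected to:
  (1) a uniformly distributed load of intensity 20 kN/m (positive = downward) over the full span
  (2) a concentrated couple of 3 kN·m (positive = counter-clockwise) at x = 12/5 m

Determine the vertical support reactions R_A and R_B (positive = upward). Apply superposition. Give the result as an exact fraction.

R_A = 163/4 kN, R_B = 157/4 kN

Load 1 — uniform load w=20 kN/m over full span:
  R_A = wL/2 = 20·4/2 = 40 kN
  R_B = wL/2 = 20·4/2 = 40 kN
Load 2 — applied couple M₀=3 kN·m at a=12/5 m (b=L-a=8/5):
  R_A = M₀/L = 3/4 kN
  R_B = -M₀/L = -3/4 kN
Superposition: R_A = 163/4 kN, R_B = 157/4 kN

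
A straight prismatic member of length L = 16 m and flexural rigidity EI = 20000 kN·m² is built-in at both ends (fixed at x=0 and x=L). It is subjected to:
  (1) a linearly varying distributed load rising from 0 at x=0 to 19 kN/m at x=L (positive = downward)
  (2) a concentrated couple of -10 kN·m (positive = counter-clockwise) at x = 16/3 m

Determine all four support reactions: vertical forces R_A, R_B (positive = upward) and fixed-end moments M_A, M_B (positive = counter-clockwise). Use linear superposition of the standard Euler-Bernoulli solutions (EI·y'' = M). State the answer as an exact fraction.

R_A = 1343/30 kN, M_A = 2432/15 kN·m, R_B = 3217/30 kN, M_B = -3698/15 kN·m

Load 1 — triangular load w₀=19 kN/m (0→w₀ over full span):
  R_A = 3w₀L/20 = 3·19·16/20 = 228/5 kN
  M_A = w₀L²/30 = 19·16²/30 = 2432/15 kN·m
  R_B = 7w₀L/20 = 7·19·16/20 = 532/5 kN
  M_B = -w₀L²/20 = -19·16²/20 = -1216/5 kN·m
Load 2 — applied couple M₀=-10 kN·m at a=16/3 m (b=L-a=32/3):
  R_A = 6M₀ab/L³ = 6·(-10)·(16/3)·(32/3)/16³ = -5/6 kN
  M_A = M₀b(2a-b)/L² = (-10)·(32/3)·(2·(16/3)-(32/3))/16² = 0 kN·m
  R_B = -6M₀ab/L³ = -6·(-10)·(16/3)·(32/3)/16³ = 5/6 kN
  M_B = M₀a(2b-a)/L² = (-10)·(16/3)·(2·(32/3)-(16/3))/16² = -10/3 kN·m
Superposition: R_A = 1343/30 kN, M_A = 2432/15 kN·m, R_B = 3217/30 kN, M_B = -3698/15 kN·m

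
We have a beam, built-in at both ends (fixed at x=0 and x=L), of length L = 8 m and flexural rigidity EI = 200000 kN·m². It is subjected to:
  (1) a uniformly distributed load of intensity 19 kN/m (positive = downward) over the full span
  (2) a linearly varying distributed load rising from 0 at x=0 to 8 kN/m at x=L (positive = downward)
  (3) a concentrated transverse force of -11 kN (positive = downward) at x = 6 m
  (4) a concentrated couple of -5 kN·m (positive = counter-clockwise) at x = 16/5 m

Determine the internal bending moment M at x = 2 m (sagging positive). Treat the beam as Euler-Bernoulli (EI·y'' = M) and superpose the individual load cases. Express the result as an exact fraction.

M(2) = 3109/240 kN·m

Load 1 — uniform load w=19 kN/m over full span:
  M_1 = wLx/2 - wL²/12 - wx²/2 = 19·8·2/2 - 19·8²/12 - 19·2²/2 = 38/3 kN·m
Load 2 — triangular load w₀=8 kN/m (0→w₀ over full span):
  M_2 = 3w₀Lx/20 - w₀L²/30 - w₀x³/(6L) = 3·8·8·2/20 - 8·8²/30 - 8·2³/(6·8) = 4/5 kN·m
Load 3 — point force P=-11 kN at a=6 m (b=L-a=2):
  M_3 = Pb²(3a+b)x/L³ - Pab²/L²  [x≤a] = (-11)·2²·(3·6+2)·2/8³ - (-11)·6·2²/8² = 11/16 kN·m
Load 4 — applied couple M₀=-5 kN·m at a=16/5 m (b=L-a=24/5):
  M_4 = R_Ax - M_A  [x≤a] with R_A=-9/10, M_A=-3/5 = (-9/10)·2 - (-3/5) = -6/5 kN·m
Superposition: M = Σ M_i = 3109/240 kN·m ≈ 12.954167 kN·m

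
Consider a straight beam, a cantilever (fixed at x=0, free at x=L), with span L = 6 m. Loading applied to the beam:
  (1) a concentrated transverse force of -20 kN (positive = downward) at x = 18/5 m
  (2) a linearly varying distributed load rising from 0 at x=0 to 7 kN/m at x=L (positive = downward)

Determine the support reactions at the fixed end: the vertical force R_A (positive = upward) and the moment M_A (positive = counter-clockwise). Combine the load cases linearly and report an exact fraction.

Load 1 — point force P=-20 kN at a=18/5 m (b=L-a=12/5):
  R_A = P = (-20) = -20 kN
  M_A = Pa = (-20)·(18/5) = -72 kN·m
Load 2 — triangular load w₀=7 kN/m (0→w₀ over full span):
  R_A = w₀L/2 = 7·6/2 = 21 kN
  M_A = w₀L²/3 = 7·6²/3 = 84 kN·m
Superposition: R_A = 1 kN, M_A = 12 kN·m

R_A = 1 kN, M_A = 12 kN·m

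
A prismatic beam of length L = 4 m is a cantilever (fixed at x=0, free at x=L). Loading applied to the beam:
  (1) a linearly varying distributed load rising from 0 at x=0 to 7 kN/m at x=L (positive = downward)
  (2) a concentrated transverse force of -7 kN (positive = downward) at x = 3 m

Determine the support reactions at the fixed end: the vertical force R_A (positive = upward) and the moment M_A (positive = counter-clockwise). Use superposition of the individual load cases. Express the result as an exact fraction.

Load 1 — triangular load w₀=7 kN/m (0→w₀ over full span):
  R_A = w₀L/2 = 7·4/2 = 14 kN
  M_A = w₀L²/3 = 7·4²/3 = 112/3 kN·m
Load 2 — point force P=-7 kN at a=3 m (b=L-a=1):
  R_A = P = (-7) = -7 kN
  M_A = Pa = (-7)·3 = -21 kN·m
Superposition: R_A = 7 kN, M_A = 49/3 kN·m

R_A = 7 kN, M_A = 49/3 kN·m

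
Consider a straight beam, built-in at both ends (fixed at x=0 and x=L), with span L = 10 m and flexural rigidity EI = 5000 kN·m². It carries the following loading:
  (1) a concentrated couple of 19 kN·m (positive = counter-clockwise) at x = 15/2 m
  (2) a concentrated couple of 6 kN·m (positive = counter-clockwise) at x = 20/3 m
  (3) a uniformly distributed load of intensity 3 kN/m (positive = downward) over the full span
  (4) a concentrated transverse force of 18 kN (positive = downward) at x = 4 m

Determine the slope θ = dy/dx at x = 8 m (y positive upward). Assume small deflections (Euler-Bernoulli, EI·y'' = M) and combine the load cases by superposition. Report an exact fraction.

Load 1 — applied couple M₀=19 kN·m at a=15/2 m (b=L-a=5/2):
  θ_1 = (R_Ax²/2 - M_Ax - M₀(x-a))/EI  [x>a] with R_A=171/80, M_A=95/16 = ((171/80)·8²/2 - (95/16)·8 - 19·(8-(15/2)))/5000 = 57/25000 rad
Load 2 — applied couple M₀=6 kN·m at a=20/3 m (b=L-a=10/3):
  θ_2 = (R_Ax²/2 - M_Ax - M₀(x-a))/EI  [x>a] with R_A=4/5, M_A=2 = ((4/5)·8²/2 - 2·8 - 6·(8-(20/3)))/5000 = 1/3125 rad
Load 3 — uniform load w=3 kN/m over full span:
  θ_3 = -wx(L-x)(L-2x)/(12EI) = -3·8·(10-8)·(10-2·8)/(12·5000) = 3/625 rad
Load 4 — point force P=18 kN at a=4 m (b=L-a=6):
  θ_4 = Pa²(L-x)(2bL-(3b+a)(L-x))/(2L³EI)  [x>a] = 18·4²·(10-8)·(2·6·10-(3·6+4)·(10-8))/(2·10³·5000) = 342/78125 rad
Superposition: θ = Σ θ_i = 7361/625000 rad ≈ 0.011778 rad

θ(8) = 7361/625000 rad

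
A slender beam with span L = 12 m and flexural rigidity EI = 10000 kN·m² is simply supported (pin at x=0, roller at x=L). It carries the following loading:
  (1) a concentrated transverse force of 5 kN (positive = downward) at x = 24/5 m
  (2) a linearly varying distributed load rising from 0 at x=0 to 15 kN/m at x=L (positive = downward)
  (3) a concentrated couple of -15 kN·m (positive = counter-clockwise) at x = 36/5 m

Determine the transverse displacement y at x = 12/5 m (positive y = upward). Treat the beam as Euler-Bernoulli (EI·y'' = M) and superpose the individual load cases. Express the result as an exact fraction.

Load 1 — point force P=5 kN at a=24/5 m (b=L-a=36/5):
  y_1 = -Pbx(L²-b²-x²)/(6LEI)  [x≤a] = -5·(36/5)·(12/5)·(12²-(36/5)²-(12/5)²)/(6·12·10000) = -162/15625 m
Load 2 — triangular load w₀=15 kN/m (0→w₀ over full span):
  y_2 = -w₀x(7L⁴-10L²x²+3x⁴)/(360LEI) = -15·(12/5)·(7·12⁴-10·12²·(12/5)²+3·(12/5)⁴)/(360·12·10000) = -222912/1953125 m
Load 3 — applied couple M₀=-15 kN·m at a=36/5 m (b=L-a=24/5):
  y_3 = (M₀x³/(6L)+C₁x)/EI  [x≤a] with C₁=M₀(3b²-L²)/(6L)=78/5 = ((-15)·(12/5)³/(6·12)+(78/5)·(12/5))/10000 = 54/15625 m
Superposition: y = Σ y_i = -236412/1953125 m ≈ -0.121043 m

y(12/5) = -236412/1953125 m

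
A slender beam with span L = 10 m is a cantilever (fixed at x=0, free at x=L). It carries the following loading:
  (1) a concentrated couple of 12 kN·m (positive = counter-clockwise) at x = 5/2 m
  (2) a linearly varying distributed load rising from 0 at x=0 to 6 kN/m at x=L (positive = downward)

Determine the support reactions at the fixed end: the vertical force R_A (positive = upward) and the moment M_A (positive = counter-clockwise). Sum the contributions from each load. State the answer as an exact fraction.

R_A = 30 kN, M_A = 188 kN·m

Load 1 — applied couple M₀=12 kN·m at a=5/2 m (b=L-a=15/2):
  R_A = 0 kN
  M_A = -M₀ = -12 kN·m
Load 2 — triangular load w₀=6 kN/m (0→w₀ over full span):
  R_A = w₀L/2 = 6·10/2 = 30 kN
  M_A = w₀L²/3 = 6·10²/3 = 200 kN·m
Superposition: R_A = 30 kN, M_A = 188 kN·m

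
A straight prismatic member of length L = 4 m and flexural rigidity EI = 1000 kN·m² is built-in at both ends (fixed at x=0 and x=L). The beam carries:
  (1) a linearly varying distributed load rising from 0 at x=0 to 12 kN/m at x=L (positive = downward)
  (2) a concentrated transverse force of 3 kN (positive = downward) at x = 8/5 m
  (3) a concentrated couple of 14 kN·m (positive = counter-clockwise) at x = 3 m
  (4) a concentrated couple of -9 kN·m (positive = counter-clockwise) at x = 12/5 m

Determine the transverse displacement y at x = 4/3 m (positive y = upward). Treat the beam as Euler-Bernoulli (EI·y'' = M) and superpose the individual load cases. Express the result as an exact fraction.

Load 1 — triangular load w₀=12 kN/m (0→w₀ over full span):
  y_1 = -w₀x²(L-x)²(x+2L)/(120LEI) = -12·(4/3)²·(4-(4/3))²·((4/3)+2·4)/(120·4·1000) = -448/151875 m
Load 2 — point force P=3 kN at a=8/5 m (b=L-a=12/5):
  y_2 = -Pb²x²(3aL-(3a+b)x)/(6L³EI)  [x≤a] = -3·(12/5)²·(4/3)²·(3·(8/5)·4-(3·(8/5)+(12/5))·(4/3))/(6·4³·1000) = -12/15625 m
Load 3 — applied couple M₀=14 kN·m at a=3 m (b=L-a=1):
  y_3 = (R_Ax³/6 - M_Ax²/2)/EI  [x≤a] with R_A=63/16, M_A=35/8 = ((63/16)·(4/3)³/6 - (35/8)·(4/3)²/2)/1000 = -7/3000 m
Load 4 — applied couple M₀=-9 kN·m at a=12/5 m (b=L-a=8/5):
  y_4 = (R_Ax³/6 - M_Ax²/2)/EI  [x≤a] with R_A=-81/25, M_A=-72/25 = ((-81/25)·(4/3)³/6 - (-72/25)·(4/3)²/2)/1000 = 4/3125 m
Superposition: y = Σ y_i = -144923/30375000 m ≈ -0.004771 m

y(4/3) = -144923/30375000 m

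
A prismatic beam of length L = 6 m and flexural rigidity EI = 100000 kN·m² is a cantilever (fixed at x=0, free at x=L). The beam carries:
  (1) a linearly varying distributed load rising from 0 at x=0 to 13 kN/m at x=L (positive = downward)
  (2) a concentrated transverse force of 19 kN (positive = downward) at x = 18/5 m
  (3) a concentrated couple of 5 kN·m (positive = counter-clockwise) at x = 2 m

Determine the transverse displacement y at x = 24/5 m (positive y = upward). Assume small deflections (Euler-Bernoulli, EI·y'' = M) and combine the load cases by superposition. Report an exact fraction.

y(24/5) = -11949299/781250000 m

Load 1 — triangular load w₀=13 kN/m (0→w₀ over full span):
  y_1 = (w₀Lx³/12-w₀L²x²/6-w₀x⁵/(120L))/EI = (13·6·(24/5)³/12-13·6²·(24/5)²/6-13·(24/5)⁵/(120·6))/100000 = -548964/48828125 m
Load 2 — point force P=19 kN at a=18/5 m (b=L-a=12/5):
  y_2 = -Pa²(3x-a)/(6EI)  [x>a] = -19·(18/5)²·(3·(24/5)-(18/5))/(6·100000) = -13851/3125000 m
Load 3 — applied couple M₀=5 kN·m at a=2 m (b=L-a=4):
  y_3 = M₀a(2x-a)/(2EI)  [x>a] = 5·2·(2·(24/5)-2)/(2·100000) = 19/50000 m
Superposition: y = Σ y_i = -11949299/781250000 m ≈ -0.015295 m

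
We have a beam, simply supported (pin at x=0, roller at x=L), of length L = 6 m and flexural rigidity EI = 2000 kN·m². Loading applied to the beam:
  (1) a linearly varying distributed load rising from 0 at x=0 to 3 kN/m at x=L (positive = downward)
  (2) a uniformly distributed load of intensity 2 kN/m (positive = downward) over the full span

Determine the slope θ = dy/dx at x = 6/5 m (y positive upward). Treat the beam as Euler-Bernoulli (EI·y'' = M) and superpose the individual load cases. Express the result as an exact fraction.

θ(6/5) = -7731/625000 rad

Load 1 — triangular load w₀=3 kN/m (0→w₀ over full span):
  θ_1 = -w₀(7L⁴-30L²x²+15x⁴)/(360LEI) = -3·(7·6⁴-30·6²·(6/5)²+15·(6/5)⁴)/(360·6·2000) = -819/156250 rad
Load 2 — uniform load w=2 kN/m over full span:
  θ_2 = -w(L³-6Lx²+4x³)/(24EI) = -2·(6³-6·6·(6/5)²+4·(6/5)³)/(24·2000) = -891/125000 rad
Superposition: θ = Σ θ_i = -7731/625000 rad ≈ -0.012370 rad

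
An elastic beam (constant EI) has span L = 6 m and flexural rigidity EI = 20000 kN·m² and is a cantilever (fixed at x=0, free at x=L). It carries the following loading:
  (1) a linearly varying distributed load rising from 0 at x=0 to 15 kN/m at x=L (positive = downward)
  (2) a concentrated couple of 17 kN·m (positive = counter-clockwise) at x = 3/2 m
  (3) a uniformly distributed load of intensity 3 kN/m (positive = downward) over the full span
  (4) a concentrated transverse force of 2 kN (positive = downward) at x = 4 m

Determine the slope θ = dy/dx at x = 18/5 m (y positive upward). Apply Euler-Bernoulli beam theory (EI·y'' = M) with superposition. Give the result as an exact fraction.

Load 1 — triangular load w₀=15 kN/m (0→w₀ over full span):
  θ_1 = (w₀Lx²/4-w₀L²x/3-w₀x⁴/(24L))/EI = (15·6·(18/5)²/4-15·6²·(18/5)/3-15·(18/5)⁴/(24·6))/20000 = -46737/2500000 rad
Load 2 — applied couple M₀=17 kN·m at a=3/2 m (b=L-a=9/2):
  θ_2 = M₀a/EI  [x>a] = 17·(3/2)/20000 = 51/40000 rad
Load 3 — uniform load w=3 kN/m over full span:
  θ_3 = -wx(x²-3Lx+3L²)/(6EI) = -3·(18/5)·((18/5)²-3·6·(18/5)+3·6²)/(6·20000) = -3159/625000 rad
Load 4 — point force P=2 kN at a=4 m (b=L-a=2):
  θ_4 = -Px(2a-x)/(2EI)  [x≤a] = -2·(18/5)·(2·4-(18/5))/(2·20000) = -99/125000 rad
Superposition: θ = Σ θ_i = -116331/5000000 rad ≈ -0.023266 rad

θ(18/5) = -116331/5000000 rad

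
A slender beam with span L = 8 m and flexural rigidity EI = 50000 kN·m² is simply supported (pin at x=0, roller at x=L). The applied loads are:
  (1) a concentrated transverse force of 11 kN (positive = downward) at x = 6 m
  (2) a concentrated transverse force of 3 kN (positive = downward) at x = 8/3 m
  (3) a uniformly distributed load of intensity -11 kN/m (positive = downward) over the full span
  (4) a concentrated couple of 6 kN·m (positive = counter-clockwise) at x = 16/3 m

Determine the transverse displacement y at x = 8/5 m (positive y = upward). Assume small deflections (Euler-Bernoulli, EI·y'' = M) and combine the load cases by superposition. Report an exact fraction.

y(8/5) = 1184167/210937500 m

Load 1 — point force P=11 kN at a=6 m (b=L-a=2):
  y_1 = -Pbx(L²-b²-x²)/(6LEI)  [x≤a] = -11·2·(8/5)·(8²-2²-(8/5)²)/(6·8·50000) = -3949/4687500 m
Load 2 — point force P=3 kN at a=8/3 m (b=L-a=16/3):
  y_2 = -Pbx(L²-b²-x²)/(6LEI)  [x≤a] = -3·(16/3)·(8/5)·(8²-(16/3)²-(8/5)²)/(6·8·50000) = -3712/10546875 m
Load 3 — uniform load w=-11 kN/m over full span:
  y_3 = -wx(L³-2Lx²+x³)/(24EI) = -(-11)·(8/5)·(8³-2·8·(8/5)²+(8/5)³)/(24·50000) = 40832/5859375 m
Load 4 — applied couple M₀=6 kN·m at a=16/3 m (b=L-a=8/3):
  y_4 = (M₀x³/(6L)+C₁x)/EI  [x≤a] with C₁=M₀(3b²-L²)/(6L)=-16/3 = (6·(8/5)³/(6·8)+(-16/3)·(8/5))/50000 = -188/1171875 m
Superposition: y = Σ y_i = 1184167/210937500 m ≈ 0.005614 m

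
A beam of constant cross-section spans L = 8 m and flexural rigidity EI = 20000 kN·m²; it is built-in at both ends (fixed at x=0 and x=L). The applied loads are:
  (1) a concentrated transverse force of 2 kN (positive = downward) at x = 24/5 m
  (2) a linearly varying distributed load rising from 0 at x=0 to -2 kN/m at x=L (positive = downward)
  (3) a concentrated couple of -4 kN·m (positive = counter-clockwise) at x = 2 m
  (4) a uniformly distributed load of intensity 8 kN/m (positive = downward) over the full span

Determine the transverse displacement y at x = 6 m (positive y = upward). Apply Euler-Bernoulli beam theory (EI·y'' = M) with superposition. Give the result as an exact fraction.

Load 1 — point force P=2 kN at a=24/5 m (b=L-a=16/5):
  y_1 = -Pa²(L-x)²(3bL-(3b+a)(L-x))/(6L³EI)  [x>a] = -2·(24/5)²·(8-6)²·(3·(16/5)·8-(3·(16/5)+(24/5))·(8-6))/(6·8³·20000) = -9/62500 m
Load 2 — triangular load w₀=-2 kN/m (0→w₀ over full span):
  y_2 = -w₀x²(L-x)²(x+2L)/(120LEI) = -(-2)·6²·(8-6)²·(6+2·8)/(120·8·20000) = 33/100000 m
Load 3 — applied couple M₀=-4 kN·m at a=2 m (b=L-a=6):
  y_3 = (R_Ax³/6 - M_Ax²/2 - M₀(x-a)²/2)/EI  [x>a] with R_A=-9/16, M_A=3/4 = ((-9/16)·6³/6 - (3/4)·6²/2 - (-4)·(6-2)²/2)/20000 = -7/80000 m
Load 4 — uniform load w=8 kN/m over full span:
  y_4 = -wx²(L-x)²/(24EI) = -8·6²·(8-6)²/(24·20000) = -3/1250 m
Superposition: y = Σ y_i = -4603/2000000 m ≈ -0.002302 m

y(6) = -4603/2000000 m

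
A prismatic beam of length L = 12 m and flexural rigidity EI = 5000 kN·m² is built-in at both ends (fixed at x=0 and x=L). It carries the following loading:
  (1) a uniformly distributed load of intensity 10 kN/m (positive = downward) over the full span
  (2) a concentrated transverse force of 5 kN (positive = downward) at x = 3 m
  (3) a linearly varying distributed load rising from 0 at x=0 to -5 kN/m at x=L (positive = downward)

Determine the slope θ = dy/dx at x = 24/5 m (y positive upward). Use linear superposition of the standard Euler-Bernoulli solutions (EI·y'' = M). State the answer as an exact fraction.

Load 1 — uniform load w=10 kN/m over full span:
  θ_1 = -wx(L-x)(L-2x)/(12EI) = -10·(24/5)·(12-(24/5))·(12-2·(24/5))/(12·5000) = -216/15625 rad
Load 2 — point force P=5 kN at a=3 m (b=L-a=9):
  θ_2 = Pa²(L-x)(2bL-(3b+a)(L-x))/(2L³EI)  [x>a] = 5·3²·(12-(24/5))·(2·9·12-(3·9+3)·(12-(24/5)))/(2·12³·5000) = 0 rad
Load 3 — triangular load w₀=-5 kN/m (0→w₀ over full span):
  θ_3 = -w₀(2x(L-x)(L-2x)(x+2L)+x²(L-x)²)/(120LEI) = -(-5)·(2·(24/5)·(12-(24/5))·(12-2·(24/5))·((24/5)+2·12)+(24/5)²·(12-(24/5))²)/(120·12·5000) = 324/78125 rad
Superposition: θ = Σ θ_i = -756/78125 rad ≈ -0.009677 rad

θ(24/5) = -756/78125 rad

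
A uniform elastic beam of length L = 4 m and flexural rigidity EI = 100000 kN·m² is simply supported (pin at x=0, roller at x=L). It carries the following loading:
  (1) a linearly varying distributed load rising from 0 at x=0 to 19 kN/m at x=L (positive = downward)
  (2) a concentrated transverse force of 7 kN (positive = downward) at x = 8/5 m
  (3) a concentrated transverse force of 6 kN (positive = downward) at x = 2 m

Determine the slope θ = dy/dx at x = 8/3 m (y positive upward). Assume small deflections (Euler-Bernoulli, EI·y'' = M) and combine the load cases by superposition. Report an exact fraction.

Load 1 — triangular load w₀=19 kN/m (0→w₀ over full span):
  θ_1 = -w₀(7L⁴-30L²x²+15x⁴)/(360LEI) = -19·(7·4⁴-30·4²·(8/3)²+15·(8/3)⁴)/(360·4·100000) = 1729/15187500 rad
Load 2 — point force P=7 kN at a=8/5 m (b=L-a=12/5):
  θ_2 = -Pa(2L²-6Lx+3x²+a²)/(6LEI)  [x>a] = -7·(8/5)·(2·4²-6·4·(8/3)+3·(8/3)²+(8/5)²)/(6·4·100000) = 133/3515625 rad
Load 3 — point force P=6 kN at a=2 m (b=L-a=2):
  θ_3 = -Pa(2L²-6Lx+3x²+a²)/(6LEI)  [x>a] = -6·2·(2·4²-6·4·(8/3)+3·(8/3)²+2²)/(6·4·100000) = 1/30000 rad
Superposition: θ = Σ θ_i = 280981/1518750000 rad ≈ 0.000185 rad

θ(8/3) = 280981/1518750000 rad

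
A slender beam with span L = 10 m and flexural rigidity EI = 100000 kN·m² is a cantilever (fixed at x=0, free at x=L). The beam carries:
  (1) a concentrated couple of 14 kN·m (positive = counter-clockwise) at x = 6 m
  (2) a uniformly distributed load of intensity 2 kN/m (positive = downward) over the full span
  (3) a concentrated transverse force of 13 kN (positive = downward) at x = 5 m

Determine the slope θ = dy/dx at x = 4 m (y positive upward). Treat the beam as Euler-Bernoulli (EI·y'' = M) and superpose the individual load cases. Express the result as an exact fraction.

θ(4) = -271/75000 rad

Load 1 — applied couple M₀=14 kN·m at a=6 m (b=L-a=4):
  θ_1 = M₀x/EI  [x≤a] = 14·4/100000 = 7/12500 rad
Load 2 — uniform load w=2 kN/m over full span:
  θ_2 = -wx(x²-3Lx+3L²)/(6EI) = -2·4·(4²-3·10·4+3·10²)/(6·100000) = -49/18750 rad
Load 3 — point force P=13 kN at a=5 m (b=L-a=5):
  θ_3 = -Px(2a-x)/(2EI)  [x≤a] = -13·4·(2·5-4)/(2·100000) = -39/25000 rad
Superposition: θ = Σ θ_i = -271/75000 rad ≈ -0.003613 rad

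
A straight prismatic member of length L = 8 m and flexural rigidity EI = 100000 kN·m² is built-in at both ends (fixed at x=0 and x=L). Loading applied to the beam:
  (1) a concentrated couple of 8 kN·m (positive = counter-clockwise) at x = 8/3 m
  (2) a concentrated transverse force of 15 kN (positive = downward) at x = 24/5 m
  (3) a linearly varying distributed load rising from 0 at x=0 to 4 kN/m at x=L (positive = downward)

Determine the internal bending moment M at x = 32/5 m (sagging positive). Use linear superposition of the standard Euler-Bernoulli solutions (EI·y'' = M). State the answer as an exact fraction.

Load 1 — applied couple M₀=8 kN·m at a=8/3 m (b=L-a=16/3):
  M_1 = R_Ax - M_A - M₀  [x>a] with R_A=4/3, M_A=0 = (4/3)·(32/5) - 0 - 8 = 8/15 kN·m
Load 2 — point force P=15 kN at a=24/5 m (b=L-a=16/5):
  M_2 = Pa²(a+3b)(L-x)/L³ - Pa²b/L²  [x>a] = 15·(24/5)²·((24/5)+3·(16/5))·(8-(32/5))/8³ - 15·(24/5)²·(16/5)/8² = -216/125 kN·m
Load 3 — triangular load w₀=4 kN/m (0→w₀ over full span):
  M_3 = 3w₀Lx/20 - w₀L²/30 - w₀x³/(6L) = 3·4·8·(32/5)/20 - 4·8²/30 - 4·(32/5)³/(6·8) = 128/375 kN·m
Superposition: M = Σ M_i = -64/75 kN·m ≈ -0.853333 kN·m

M(32/5) = -64/75 kN·m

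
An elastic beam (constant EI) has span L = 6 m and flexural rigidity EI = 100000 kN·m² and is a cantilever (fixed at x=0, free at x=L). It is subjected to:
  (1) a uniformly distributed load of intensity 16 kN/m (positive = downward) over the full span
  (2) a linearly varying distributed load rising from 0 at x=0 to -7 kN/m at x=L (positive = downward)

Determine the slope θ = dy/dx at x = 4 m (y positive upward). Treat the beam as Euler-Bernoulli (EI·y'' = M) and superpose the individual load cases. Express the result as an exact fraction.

θ(4) = -421/112500 rad

Load 1 — uniform load w=16 kN/m over full span:
  θ_1 = -wx(x²-3Lx+3L²)/(6EI) = -16·4·(4²-3·6·4+3·6²)/(6·100000) = -52/9375 rad
Load 2 — triangular load w₀=-7 kN/m (0→w₀ over full span):
  θ_2 = (w₀Lx²/4-w₀L²x/3-w₀x⁴/(24L))/EI = ((-7)·6·4²/4-(-7)·6²·4/3-(-7)·4⁴/(24·6))/100000 = 203/112500 rad
Superposition: θ = Σ θ_i = -421/112500 rad ≈ -0.003742 rad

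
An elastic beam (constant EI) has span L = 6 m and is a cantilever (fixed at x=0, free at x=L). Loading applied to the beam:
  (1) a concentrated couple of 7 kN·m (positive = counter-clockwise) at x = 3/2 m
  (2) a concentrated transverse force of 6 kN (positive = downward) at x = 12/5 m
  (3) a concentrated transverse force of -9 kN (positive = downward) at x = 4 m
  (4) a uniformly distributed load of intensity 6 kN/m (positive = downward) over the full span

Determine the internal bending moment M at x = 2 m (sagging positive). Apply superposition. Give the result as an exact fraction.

M(2) = -162/5 kN·m

Load 1 — applied couple M₀=7 kN·m at a=3/2 m (b=L-a=9/2):
  M_1 = 0  [x>a] = 0 kN·m
Load 2 — point force P=6 kN at a=12/5 m (b=L-a=18/5):
  M_2 = -P(a-x)  [x≤a] = -6·((12/5)-2) = -12/5 kN·m
Load 3 — point force P=-9 kN at a=4 m (b=L-a=2):
  M_3 = -P(a-x)  [x≤a] = -(-9)·(4-2) = 18 kN·m
Load 4 — uniform load w=6 kN/m over full span:
  M_4 = -w(L-x)²/2 = -6·(6-2)²/2 = -48 kN·m
Superposition: M = Σ M_i = -162/5 kN·m ≈ -32.400000 kN·m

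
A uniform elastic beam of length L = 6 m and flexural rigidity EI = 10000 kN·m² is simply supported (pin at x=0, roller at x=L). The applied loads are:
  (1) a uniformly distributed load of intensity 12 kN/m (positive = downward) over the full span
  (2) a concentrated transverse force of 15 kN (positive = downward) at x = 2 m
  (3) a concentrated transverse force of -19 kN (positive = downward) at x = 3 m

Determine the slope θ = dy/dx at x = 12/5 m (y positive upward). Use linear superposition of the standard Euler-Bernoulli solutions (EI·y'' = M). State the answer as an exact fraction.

θ(12/5) = -33467/15000000 rad

Load 1 — uniform load w=12 kN/m over full span:
  θ_1 = -w(L³-6Lx²+4x³)/(24EI) = -12·(6³-6·6·(12/5)²+4·(12/5)³)/(24·10000) = -999/312500 rad
Load 2 — point force P=15 kN at a=2 m (b=L-a=4):
  θ_2 = -Pa(2L²-6Lx+3x²+a²)/(6LEI)  [x>a] = -15·2·(2·6²-6·6·(12/5)+3·(12/5)²+2²)/(6·6·10000) = -43/75000 rad
Load 3 — point force P=-19 kN at a=3 m (b=L-a=3):
  θ_3 = -Pb(L²-b²-3x²)/(6LEI)  [x≤a] = -(-19)·3·(6²-3²-3·(12/5)²)/(6·6·10000) = 1539/1000000 rad
Superposition: θ = Σ θ_i = -33467/15000000 rad ≈ -0.002231 rad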